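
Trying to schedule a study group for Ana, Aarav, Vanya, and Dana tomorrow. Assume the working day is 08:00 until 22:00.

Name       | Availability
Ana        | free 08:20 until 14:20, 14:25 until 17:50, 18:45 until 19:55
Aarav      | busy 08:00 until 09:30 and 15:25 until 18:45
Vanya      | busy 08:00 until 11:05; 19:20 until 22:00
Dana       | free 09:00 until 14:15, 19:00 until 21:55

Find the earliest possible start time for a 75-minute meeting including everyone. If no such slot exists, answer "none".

11:05

Ana free: 08:20-14:20, 14:25-17:50, 18:45-19:55.
Aarav free: 09:30-15:25, 18:45-22:00 (invert busy blocks within the working day).
Vanya free: 11:05-19:20 (invert busy blocks within the working day).
Dana free: 09:00-14:15, 19:00-21:55.
Ana ∩ Aarav: 09:30-14:20, 14:25-15:25, 18:45-19:55.
Ana ∩ Aarav ∩ Vanya: 11:05-14:20, 14:25-15:25, 18:45-19:20.
Ana ∩ Aarav ∩ Vanya ∩ Dana: 11:05-14:15, 19:00-19:20.
The first common window of at least 75 minutes is 11:05-14:15, so the earliest start is 11:05.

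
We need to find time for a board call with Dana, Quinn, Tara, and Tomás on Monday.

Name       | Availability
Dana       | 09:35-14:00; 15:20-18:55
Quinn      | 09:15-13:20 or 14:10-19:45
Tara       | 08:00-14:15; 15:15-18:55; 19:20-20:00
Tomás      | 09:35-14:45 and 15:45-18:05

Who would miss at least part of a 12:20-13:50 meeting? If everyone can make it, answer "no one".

Dana: free for 12:20-13:50. Quinn: not fully free for 12:20-13:50. Tara: free for 12:20-13:50. Tomás: free for 12:20-13:50.

Quinn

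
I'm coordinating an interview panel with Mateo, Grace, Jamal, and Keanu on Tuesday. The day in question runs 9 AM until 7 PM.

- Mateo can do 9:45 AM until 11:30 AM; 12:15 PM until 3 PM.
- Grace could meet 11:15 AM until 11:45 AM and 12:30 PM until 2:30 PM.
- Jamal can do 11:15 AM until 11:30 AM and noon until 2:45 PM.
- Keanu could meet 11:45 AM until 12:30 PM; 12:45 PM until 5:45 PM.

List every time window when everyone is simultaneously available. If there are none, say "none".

12:45-14:30

Mateo ∩ Grace: 11:15-11:30, 12:30-14:30.
Mateo ∩ Grace ∩ Jamal: 11:15-11:30, 12:30-14:30.
Mateo ∩ Grace ∩ Jamal ∩ Keanu: 12:45-14:30.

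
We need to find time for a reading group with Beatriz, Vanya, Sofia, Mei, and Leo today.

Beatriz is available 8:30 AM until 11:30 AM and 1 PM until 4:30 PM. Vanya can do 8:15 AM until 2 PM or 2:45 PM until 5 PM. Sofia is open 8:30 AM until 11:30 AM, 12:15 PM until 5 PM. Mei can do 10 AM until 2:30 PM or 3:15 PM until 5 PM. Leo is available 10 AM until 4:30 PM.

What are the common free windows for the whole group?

10:00-11:30, 13:00-14:00, 15:15-16:30

Beatriz ∩ Vanya: 08:30-11:30, 13:00-14:00, 14:45-16:30.
Beatriz ∩ Vanya ∩ Sofia: 08:30-11:30, 13:00-14:00, 14:45-16:30.
Beatriz ∩ Vanya ∩ Sofia ∩ Mei: 10:00-11:30, 13:00-14:00, 15:15-16:30.
Beatriz ∩ Vanya ∩ Sofia ∩ Mei ∩ Leo: 10:00-11:30, 13:00-14:00, 15:15-16:30.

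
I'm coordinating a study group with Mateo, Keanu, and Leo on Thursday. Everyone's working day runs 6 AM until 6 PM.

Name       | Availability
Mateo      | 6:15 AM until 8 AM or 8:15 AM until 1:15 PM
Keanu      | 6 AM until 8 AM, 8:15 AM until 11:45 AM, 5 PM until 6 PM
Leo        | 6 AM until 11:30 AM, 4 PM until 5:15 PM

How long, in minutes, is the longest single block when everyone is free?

195

Mateo ∩ Keanu: 06:15-08:00, 08:15-11:45.
Mateo ∩ Keanu ∩ Leo: 06:15-08:00, 08:15-11:30.
So the common availability across everyone is 06:15-08:00, 08:15-11:30.
The longest is 08:15-11:30 at 195 minutes.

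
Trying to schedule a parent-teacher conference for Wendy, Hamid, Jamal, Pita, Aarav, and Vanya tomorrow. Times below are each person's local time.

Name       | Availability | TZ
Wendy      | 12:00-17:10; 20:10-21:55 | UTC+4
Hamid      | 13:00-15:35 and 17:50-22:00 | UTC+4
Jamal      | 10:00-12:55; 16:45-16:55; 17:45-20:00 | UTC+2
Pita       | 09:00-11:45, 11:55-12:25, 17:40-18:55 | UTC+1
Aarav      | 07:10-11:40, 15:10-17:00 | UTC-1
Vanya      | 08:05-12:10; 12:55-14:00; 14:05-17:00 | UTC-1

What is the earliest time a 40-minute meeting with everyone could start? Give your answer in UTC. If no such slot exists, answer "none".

09:05

Wendy in UTC: 08:00-13:10, 16:10-17:55 (subtract 4h to convert from UTC+4).
Hamid in UTC: 09:00-11:35, 13:50-18:00 (subtract 4h to convert from UTC+4).
Jamal in UTC: 08:00-10:55, 14:45-14:55, 15:45-18:00 (subtract 2h to convert from UTC+2).
Pita in UTC: 08:00-10:45, 10:55-11:25, 16:40-17:55 (subtract 1h to convert from UTC+1).
Aarav in UTC: 08:10-12:40, 16:10-18:00 (add 1h to convert from UTC-1).
Vanya in UTC: 09:05-13:10, 13:55-15:00, 15:05-18:00 (add 1h to convert from UTC-1).
Wendy ∩ Hamid: 09:00-11:35, 16:10-17:55.
Wendy ∩ Hamid ∩ Jamal: 09:00-10:55, 16:10-17:55.
Wendy ∩ Hamid ∩ Jamal ∩ Pita: 09:00-10:45, 16:40-17:55.
Wendy ∩ Hamid ∩ Jamal ∩ Pita ∩ Aarav: 09:00-10:45, 16:40-17:55.
Wendy ∩ Hamid ∩ Jamal ∩ Pita ∩ Aarav ∩ Vanya: 09:05-10:45, 16:40-17:55.
Those are the intersection windows.
The first common window of at least 40 minutes is 09:05-10:45, so the earliest start is 09:05.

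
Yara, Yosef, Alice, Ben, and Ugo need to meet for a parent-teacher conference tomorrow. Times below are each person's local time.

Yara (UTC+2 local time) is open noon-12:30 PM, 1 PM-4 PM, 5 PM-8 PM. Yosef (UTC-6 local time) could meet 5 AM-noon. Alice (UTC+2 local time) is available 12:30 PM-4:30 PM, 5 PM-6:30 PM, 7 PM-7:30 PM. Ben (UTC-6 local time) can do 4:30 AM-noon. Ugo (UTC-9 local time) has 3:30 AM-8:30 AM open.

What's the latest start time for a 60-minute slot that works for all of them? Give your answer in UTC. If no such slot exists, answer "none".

15:30

Yara in UTC: 10:00-10:30, 11:00-14:00, 15:00-18:00 (subtract 2h to convert from UTC+2).
Yosef in UTC: 11:00-18:00 (add 6h to convert from UTC-6).
Alice in UTC: 10:30-14:30, 15:00-16:30, 17:00-17:30 (subtract 2h to convert from UTC+2).
Ben in UTC: 10:30-18:00 (add 6h to convert from UTC-6).
Ugo in UTC: 12:30-17:30 (add 9h to convert from UTC-9).
Yara ∩ Yosef: 11:00-14:00, 15:00-18:00.
Yara ∩ Yosef ∩ Alice: 11:00-14:00, 15:00-16:30, 17:00-17:30.
Yara ∩ Yosef ∩ Alice ∩ Ben: 11:00-14:00, 15:00-16:30, 17:00-17:30.
Yara ∩ Yosef ∩ Alice ∩ Ben ∩ Ugo: 12:30-14:00, 15:00-16:30, 17:00-17:30.
So the common availability across everyone is 12:30-14:00, 15:00-16:30, 17:00-17:30.
The last common window of at least 60 minutes is 15:00-16:30; a 60-minute meeting can start as late as 15:30 and still end by 16:30.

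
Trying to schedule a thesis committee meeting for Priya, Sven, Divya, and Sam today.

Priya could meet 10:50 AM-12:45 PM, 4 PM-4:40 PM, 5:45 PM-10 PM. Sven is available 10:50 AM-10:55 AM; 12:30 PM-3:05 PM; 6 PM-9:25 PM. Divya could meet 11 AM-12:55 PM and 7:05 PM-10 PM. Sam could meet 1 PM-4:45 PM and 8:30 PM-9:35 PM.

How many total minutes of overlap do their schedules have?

Priya ∩ Sven: 10:50-10:55, 12:30-12:45, 18:00-21:25.
Priya ∩ Sven ∩ Divya: 12:30-12:45, 19:05-21:25.
Priya ∩ Sven ∩ Divya ∩ Sam: 20:30-21:25.
That's a single block of 55 minutes.

55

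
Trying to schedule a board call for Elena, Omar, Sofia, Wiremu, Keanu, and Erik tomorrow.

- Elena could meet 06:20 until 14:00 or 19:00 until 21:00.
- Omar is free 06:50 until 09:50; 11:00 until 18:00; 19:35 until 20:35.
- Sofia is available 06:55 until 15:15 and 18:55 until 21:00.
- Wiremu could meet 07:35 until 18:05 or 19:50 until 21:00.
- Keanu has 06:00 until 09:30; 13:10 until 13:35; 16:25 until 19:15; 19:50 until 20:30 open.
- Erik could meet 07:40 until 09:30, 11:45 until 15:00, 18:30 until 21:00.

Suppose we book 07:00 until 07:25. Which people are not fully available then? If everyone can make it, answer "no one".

Elena: free for 07:00-07:25. Omar: free for 07:00-07:25. Sofia: free for 07:00-07:25. Wiremu: not fully free for 07:00-07:25. Keanu: free for 07:00-07:25. Erik: not fully free for 07:00-07:25.

Erik, Wiremu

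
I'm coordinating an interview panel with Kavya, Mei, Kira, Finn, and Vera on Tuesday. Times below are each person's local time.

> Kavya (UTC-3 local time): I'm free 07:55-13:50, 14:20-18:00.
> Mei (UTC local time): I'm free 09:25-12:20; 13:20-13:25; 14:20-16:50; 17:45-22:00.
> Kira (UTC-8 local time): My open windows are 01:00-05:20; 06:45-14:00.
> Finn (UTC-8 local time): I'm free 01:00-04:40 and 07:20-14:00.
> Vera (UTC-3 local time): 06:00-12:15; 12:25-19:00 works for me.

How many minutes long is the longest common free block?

195

Kavya in UTC: 10:55-16:50, 17:20-21:00 (add 3h to convert from UTC-3).
Mei in UTC: 09:25-12:20, 13:20-13:25, 14:20-16:50, 17:45-22:00.
Kira in UTC: 09:00-13:20, 14:45-22:00 (add 8h to convert from UTC-8).
Finn in UTC: 09:00-12:40, 15:20-22:00 (add 8h to convert from UTC-8).
Vera in UTC: 09:00-15:15, 15:25-22:00 (add 3h to convert from UTC-3).
Kavya ∩ Mei: 10:55-12:20, 13:20-13:25, 14:20-16:50, 17:45-21:00.
Kavya ∩ Mei ∩ Kira: 10:55-12:20, 14:45-16:50, 17:45-21:00.
Kavya ∩ Mei ∩ Kira ∩ Finn: 10:55-12:20, 15:20-16:50, 17:45-21:00.
Kavya ∩ Mei ∩ Kira ∩ Finn ∩ Vera: 10:55-12:20, 15:25-16:50, 17:45-21:00.
Those are the intersection windows.
The longest is 17:45-21:00 at 195 minutes.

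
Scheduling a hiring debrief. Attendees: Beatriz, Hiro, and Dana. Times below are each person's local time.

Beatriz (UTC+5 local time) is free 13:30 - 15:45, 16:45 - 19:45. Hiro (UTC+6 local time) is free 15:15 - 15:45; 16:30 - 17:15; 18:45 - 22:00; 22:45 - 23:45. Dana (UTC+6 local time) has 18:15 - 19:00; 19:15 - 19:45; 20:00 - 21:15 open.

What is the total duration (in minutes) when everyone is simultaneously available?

90

Beatriz in UTC: 08:30-10:45, 11:45-14:45 (subtract 5h to convert from UTC+5).
Hiro in UTC: 09:15-09:45, 10:30-11:15, 12:45-16:00, 16:45-17:45 (subtract 6h to convert from UTC+6).
Dana in UTC: 12:15-13:00, 13:15-13:45, 14:00-15:15 (subtract 6h to convert from UTC+6).
Beatriz ∩ Hiro: 09:15-09:45, 10:30-10:45, 12:45-14:45.
Beatriz ∩ Hiro ∩ Dana: 12:45-13:00, 13:15-13:45, 14:00-14:45.
Summing the common windows: 15 + 30 + 45 = 90 minutes.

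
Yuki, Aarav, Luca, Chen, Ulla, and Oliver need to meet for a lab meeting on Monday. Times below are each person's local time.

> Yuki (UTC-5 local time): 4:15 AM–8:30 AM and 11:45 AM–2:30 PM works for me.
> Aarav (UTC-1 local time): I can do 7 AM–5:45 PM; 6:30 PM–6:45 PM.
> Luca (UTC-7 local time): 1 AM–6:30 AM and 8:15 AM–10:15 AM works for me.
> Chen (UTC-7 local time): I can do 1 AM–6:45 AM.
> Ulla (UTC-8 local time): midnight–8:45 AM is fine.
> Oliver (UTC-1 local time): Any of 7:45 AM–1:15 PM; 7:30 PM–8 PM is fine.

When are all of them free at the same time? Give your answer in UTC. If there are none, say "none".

Yuki in UTC: 09:15-13:30, 16:45-19:30 (add 5h to convert from UTC-5).
Aarav in UTC: 08:00-18:45, 19:30-19:45 (add 1h to convert from UTC-1).
Luca in UTC: 08:00-13:30, 15:15-17:15 (add 7h to convert from UTC-7).
Chen in UTC: 08:00-13:45 (add 7h to convert from UTC-7).
Ulla in UTC: 08:00-16:45 (add 8h to convert from UTC-8).
Oliver in UTC: 08:45-14:15, 20:30-21:00 (add 1h to convert from UTC-1).
Yuki ∩ Aarav: 09:15-13:30, 16:45-18:45.
Yuki ∩ Aarav ∩ Luca: 09:15-13:30, 16:45-17:15.
Yuki ∩ Aarav ∩ Luca ∩ Chen: 09:15-13:30.
Yuki ∩ Aarav ∩ Luca ∩ Chen ∩ Ulla: 09:15-13:30.
Yuki ∩ Aarav ∩ Luca ∩ Chen ∩ Ulla ∩ Oliver: 09:15-13:30.

09:15-13:30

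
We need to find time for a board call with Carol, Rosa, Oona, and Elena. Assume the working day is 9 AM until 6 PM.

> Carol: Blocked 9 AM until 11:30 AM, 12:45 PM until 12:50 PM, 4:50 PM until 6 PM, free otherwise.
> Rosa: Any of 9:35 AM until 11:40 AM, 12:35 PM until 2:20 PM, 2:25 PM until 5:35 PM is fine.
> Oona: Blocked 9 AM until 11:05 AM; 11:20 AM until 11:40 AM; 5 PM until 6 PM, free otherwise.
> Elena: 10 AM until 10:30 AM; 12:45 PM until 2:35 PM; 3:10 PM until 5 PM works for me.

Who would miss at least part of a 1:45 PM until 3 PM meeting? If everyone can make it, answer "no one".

Elena, Rosa

Carol free: 11:30-12:45, 12:50-16:50 (invert busy blocks within the working day).
Rosa free: 09:35-11:40, 12:35-14:20, 14:25-17:35.
Oona free: 11:05-11:20, 11:40-17:00 (invert busy blocks within the working day).
Elena free: 10:00-10:30, 12:45-14:35, 15:10-17:00.
Carol: free for 13:45-15:00. Rosa: not fully free for 13:45-15:00. Oona: free for 13:45-15:00. Elena: not fully free for 13:45-15:00.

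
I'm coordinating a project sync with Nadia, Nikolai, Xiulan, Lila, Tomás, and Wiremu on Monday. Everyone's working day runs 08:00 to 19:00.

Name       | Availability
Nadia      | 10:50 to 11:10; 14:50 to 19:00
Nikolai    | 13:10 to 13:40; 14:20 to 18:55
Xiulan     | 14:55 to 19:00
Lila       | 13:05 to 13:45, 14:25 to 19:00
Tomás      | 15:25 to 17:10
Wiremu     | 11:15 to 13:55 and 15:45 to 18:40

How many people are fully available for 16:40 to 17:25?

Nadia, Nikolai, Xiulan, Lila, and Wiremu can make the full 16:40-17:25 slot — that's 5.

5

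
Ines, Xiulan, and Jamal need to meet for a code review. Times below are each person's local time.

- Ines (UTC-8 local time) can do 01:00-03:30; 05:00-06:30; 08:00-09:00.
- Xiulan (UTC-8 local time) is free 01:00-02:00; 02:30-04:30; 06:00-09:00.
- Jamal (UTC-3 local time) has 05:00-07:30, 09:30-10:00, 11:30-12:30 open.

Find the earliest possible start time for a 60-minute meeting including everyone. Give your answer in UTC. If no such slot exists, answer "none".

09:00

Ines in UTC: 09:00-11:30, 13:00-14:30, 16:00-17:00 (add 8h to convert from UTC-8).
Xiulan in UTC: 09:00-10:00, 10:30-12:30, 14:00-17:00 (add 8h to convert from UTC-8).
Jamal in UTC: 08:00-10:30, 12:30-13:00, 14:30-15:30 (add 3h to convert from UTC-3).
Ines ∩ Xiulan: 09:00-10:00, 10:30-11:30, 14:00-14:30, 16:00-17:00.
Ines ∩ Xiulan ∩ Jamal: 09:00-10:00.
Those are the intersection windows.
The first common window of at least 60 minutes is 09:00-10:00, so the earliest start is 09:00.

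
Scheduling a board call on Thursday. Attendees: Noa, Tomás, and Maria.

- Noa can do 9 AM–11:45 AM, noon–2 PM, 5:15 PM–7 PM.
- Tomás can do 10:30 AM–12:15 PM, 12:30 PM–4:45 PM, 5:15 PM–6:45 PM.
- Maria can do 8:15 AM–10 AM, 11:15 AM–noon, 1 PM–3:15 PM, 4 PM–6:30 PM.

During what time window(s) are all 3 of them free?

11:15-11:45, 13:00-14:00, 17:15-18:30

Noa ∩ Tomás: 10:30-11:45, 12:00-12:15, 12:30-14:00, 17:15-18:45.
Noa ∩ Tomás ∩ Maria: 11:15-11:45, 13:00-14:00, 17:15-18:30.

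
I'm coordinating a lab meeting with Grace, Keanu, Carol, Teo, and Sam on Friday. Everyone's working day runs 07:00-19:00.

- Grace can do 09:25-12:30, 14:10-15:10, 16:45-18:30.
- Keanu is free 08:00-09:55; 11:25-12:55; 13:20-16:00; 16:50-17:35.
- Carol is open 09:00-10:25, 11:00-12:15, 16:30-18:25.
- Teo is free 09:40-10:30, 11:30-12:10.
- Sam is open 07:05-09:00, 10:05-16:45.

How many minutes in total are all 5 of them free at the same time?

Grace ∩ Keanu: 09:25-09:55, 11:25-12:30, 14:10-15:10, 16:50-17:35.
Grace ∩ Keanu ∩ Carol: 09:25-09:55, 11:25-12:15, 16:50-17:35.
Grace ∩ Keanu ∩ Carol ∩ Teo: 09:40-09:55, 11:30-12:10.
Grace ∩ Keanu ∩ Carol ∩ Teo ∩ Sam: 11:30-12:10.
Those are the intersection windows.
That's a single block of 40 minutes.

40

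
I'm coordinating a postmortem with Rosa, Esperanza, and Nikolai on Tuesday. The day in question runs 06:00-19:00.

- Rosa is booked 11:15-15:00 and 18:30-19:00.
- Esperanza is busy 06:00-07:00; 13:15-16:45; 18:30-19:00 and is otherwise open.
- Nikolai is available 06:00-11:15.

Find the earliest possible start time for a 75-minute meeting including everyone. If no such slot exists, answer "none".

Rosa free: 06:00-11:15, 15:00-18:30 (invert busy blocks within the working day).
Esperanza free: 07:00-13:15, 16:45-18:30 (invert busy blocks within the working day).
Nikolai free: 06:00-11:15.
Rosa ∩ Esperanza: 07:00-11:15, 16:45-18:30.
Rosa ∩ Esperanza ∩ Nikolai: 07:00-11:15.
The first common window of at least 75 minutes is 07:00-11:15, so the earliest start is 07:00.

07:00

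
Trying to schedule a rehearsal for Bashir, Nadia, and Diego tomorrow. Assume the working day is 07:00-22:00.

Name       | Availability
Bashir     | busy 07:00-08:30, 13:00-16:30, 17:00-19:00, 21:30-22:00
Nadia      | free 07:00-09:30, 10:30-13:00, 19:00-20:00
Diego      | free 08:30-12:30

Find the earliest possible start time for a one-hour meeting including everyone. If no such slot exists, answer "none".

Bashir free: 08:30-13:00, 16:30-17:00, 19:00-21:30 (invert busy blocks within the working day).
Nadia free: 07:00-09:30, 10:30-13:00, 19:00-20:00.
Diego free: 08:30-12:30.
Bashir ∩ Nadia: 08:30-09:30, 10:30-13:00, 19:00-20:00.
Bashir ∩ Nadia ∩ Diego: 08:30-09:30, 10:30-12:30.
Those are the intersection windows.
The first common window of at least 60 minutes is 08:30-09:30, so the earliest start is 08:30.

08:30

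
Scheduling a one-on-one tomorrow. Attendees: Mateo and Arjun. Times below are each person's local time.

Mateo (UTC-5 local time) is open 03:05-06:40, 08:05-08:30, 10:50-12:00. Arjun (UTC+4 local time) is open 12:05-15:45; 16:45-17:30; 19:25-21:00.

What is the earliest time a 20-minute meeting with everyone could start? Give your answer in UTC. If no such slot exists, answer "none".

Mateo in UTC: 08:05-11:40, 13:05-13:30, 15:50-17:00 (add 5h to convert from UTC-5).
Arjun in UTC: 08:05-11:45, 12:45-13:30, 15:25-17:00 (subtract 4h to convert from UTC+4).
Mateo ∩ Arjun: 08:05-11:40, 13:05-13:30, 15:50-17:00.
The first common window of at least 20 minutes is 08:05-11:40, so the earliest start is 08:05.

08:05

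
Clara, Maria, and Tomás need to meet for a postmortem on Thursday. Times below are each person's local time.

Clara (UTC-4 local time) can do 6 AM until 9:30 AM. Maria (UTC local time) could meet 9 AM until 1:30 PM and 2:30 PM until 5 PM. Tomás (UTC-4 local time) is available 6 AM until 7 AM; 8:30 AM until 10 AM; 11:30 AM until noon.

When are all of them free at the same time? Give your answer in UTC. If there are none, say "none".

10:00-11:00, 12:30-13:30

Clara in UTC: 10:00-13:30 (add 4h to convert from UTC-4).
Maria in UTC: 09:00-13:30, 14:30-17:00.
Tomás in UTC: 10:00-11:00, 12:30-14:00, 15:30-16:00 (add 4h to convert from UTC-4).
Clara ∩ Maria: 10:00-13:30.
Clara ∩ Maria ∩ Tomás: 10:00-11:00, 12:30-13:30.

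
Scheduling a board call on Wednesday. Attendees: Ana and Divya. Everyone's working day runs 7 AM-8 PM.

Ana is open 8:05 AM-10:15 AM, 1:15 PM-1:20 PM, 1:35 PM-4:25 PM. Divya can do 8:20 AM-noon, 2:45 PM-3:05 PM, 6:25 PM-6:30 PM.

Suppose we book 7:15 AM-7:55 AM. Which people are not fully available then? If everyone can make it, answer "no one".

Ana, Divya

Ana: not fully free for 07:15-07:55. Divya: not fully free for 07:15-07:55.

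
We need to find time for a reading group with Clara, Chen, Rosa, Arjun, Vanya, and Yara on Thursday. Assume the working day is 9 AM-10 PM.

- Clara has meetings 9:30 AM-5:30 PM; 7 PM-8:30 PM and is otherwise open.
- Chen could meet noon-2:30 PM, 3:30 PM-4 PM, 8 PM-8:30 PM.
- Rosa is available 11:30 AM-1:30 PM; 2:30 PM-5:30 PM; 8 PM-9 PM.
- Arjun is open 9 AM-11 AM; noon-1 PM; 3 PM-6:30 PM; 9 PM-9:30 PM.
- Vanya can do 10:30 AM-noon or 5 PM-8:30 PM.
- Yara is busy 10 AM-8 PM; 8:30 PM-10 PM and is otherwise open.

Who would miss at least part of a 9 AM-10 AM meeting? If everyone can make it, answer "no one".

Clara free: 09:00-09:30, 17:30-19:00, 20:30-22:00 (invert busy blocks within the working day).
Chen free: 12:00-14:30, 15:30-16:00, 20:00-20:30.
Rosa free: 11:30-13:30, 14:30-17:30, 20:00-21:00.
Arjun free: 09:00-11:00, 12:00-13:00, 15:00-18:30, 21:00-21:30.
Vanya free: 10:30-12:00, 17:00-20:30.
Yara free: 09:00-10:00, 20:00-20:30 (invert busy blocks within the working day).
Clara: not fully free for 09:00-10:00. Chen: not fully free for 09:00-10:00. Rosa: not fully free for 09:00-10:00. Arjun: free for 09:00-10:00. Vanya: not fully free for 09:00-10:00. Yara: free for 09:00-10:00.

Chen, Clara, Rosa, Vanya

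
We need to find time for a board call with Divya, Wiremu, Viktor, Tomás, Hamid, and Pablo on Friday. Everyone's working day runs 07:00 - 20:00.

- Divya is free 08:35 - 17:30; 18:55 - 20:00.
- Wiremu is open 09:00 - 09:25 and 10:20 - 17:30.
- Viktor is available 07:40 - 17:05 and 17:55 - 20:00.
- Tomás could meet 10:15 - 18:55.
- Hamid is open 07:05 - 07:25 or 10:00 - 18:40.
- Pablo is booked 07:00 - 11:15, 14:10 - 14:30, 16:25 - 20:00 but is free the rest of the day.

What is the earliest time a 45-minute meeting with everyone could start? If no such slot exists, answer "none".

Divya free: 08:35-17:30, 18:55-20:00.
Wiremu free: 09:00-09:25, 10:20-17:30.
Viktor free: 07:40-17:05, 17:55-20:00.
Tomás free: 10:15-18:55.
Hamid free: 07:05-07:25, 10:00-18:40.
Pablo free: 11:15-14:10, 14:30-16:25 (invert busy blocks within the working day).
Divya ∩ Wiremu: 09:00-09:25, 10:20-17:30.
Divya ∩ Wiremu ∩ Viktor: 09:00-09:25, 10:20-17:05.
Divya ∩ Wiremu ∩ Viktor ∩ Tomás: 10:20-17:05.
Divya ∩ Wiremu ∩ Viktor ∩ Tomás ∩ Hamid: 10:20-17:05.
Divya ∩ Wiremu ∩ Viktor ∩ Tomás ∩ Hamid ∩ Pablo: 11:15-14:10, 14:30-16:25.
Those are the intersection windows.
The first common window of at least 45 minutes is 11:15-14:10, so the earliest start is 11:15.

11:15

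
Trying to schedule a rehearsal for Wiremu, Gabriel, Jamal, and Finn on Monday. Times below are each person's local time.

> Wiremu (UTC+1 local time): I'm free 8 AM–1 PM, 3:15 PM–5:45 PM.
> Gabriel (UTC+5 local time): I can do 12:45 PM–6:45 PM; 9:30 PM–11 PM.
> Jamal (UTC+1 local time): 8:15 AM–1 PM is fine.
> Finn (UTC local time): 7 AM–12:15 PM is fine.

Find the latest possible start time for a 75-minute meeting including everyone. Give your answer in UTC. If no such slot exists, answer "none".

10:45

Wiremu in UTC: 07:00-12:00, 14:15-16:45 (subtract 1h to convert from UTC+1).
Gabriel in UTC: 07:45-13:45, 16:30-18:00 (subtract 5h to convert from UTC+5).
Jamal in UTC: 07:15-12:00 (subtract 1h to convert from UTC+1).
Finn in UTC: 07:00-12:15.
Wiremu ∩ Gabriel: 07:45-12:00, 16:30-16:45.
Wiremu ∩ Gabriel ∩ Jamal: 07:45-12:00.
Wiremu ∩ Gabriel ∩ Jamal ∩ Finn: 07:45-12:00.
The last common window of at least 75 minutes is 07:45-12:00; a 75-minute meeting can start as late as 10:45 and still end by 12:00.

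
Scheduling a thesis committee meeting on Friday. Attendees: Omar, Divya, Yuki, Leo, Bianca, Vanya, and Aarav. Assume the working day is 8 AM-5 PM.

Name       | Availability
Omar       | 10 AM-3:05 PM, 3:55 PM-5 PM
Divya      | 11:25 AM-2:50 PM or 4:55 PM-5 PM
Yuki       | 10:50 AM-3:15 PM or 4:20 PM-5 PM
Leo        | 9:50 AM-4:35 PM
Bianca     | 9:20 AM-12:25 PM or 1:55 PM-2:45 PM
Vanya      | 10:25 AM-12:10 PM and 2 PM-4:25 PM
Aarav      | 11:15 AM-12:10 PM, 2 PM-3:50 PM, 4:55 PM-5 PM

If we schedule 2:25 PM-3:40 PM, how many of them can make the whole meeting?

Leo, Vanya, and Aarav can make the full 14:25-15:40 slot — that's 3.

3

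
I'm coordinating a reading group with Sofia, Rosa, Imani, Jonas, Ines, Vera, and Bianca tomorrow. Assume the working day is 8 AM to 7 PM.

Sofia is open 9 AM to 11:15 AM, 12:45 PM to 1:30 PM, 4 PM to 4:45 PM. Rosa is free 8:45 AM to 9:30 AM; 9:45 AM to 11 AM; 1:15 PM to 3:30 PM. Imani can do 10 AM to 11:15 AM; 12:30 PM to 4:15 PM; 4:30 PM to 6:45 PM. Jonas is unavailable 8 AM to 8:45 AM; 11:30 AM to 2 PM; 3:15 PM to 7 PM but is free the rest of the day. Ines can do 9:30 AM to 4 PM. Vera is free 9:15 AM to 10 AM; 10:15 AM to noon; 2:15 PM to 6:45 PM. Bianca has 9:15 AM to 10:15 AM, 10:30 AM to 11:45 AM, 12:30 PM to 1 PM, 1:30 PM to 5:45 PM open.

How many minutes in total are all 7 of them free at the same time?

30

Sofia free: 09:00-11:15, 12:45-13:30, 16:00-16:45.
Rosa free: 08:45-09:30, 09:45-11:00, 13:15-15:30.
Imani free: 10:00-11:15, 12:30-16:15, 16:30-18:45.
Jonas free: 08:45-11:30, 14:00-15:15 (invert busy blocks within the working day).
Ines free: 09:30-16:00.
Vera free: 09:15-10:00, 10:15-12:00, 14:15-18:45.
Bianca free: 09:15-10:15, 10:30-11:45, 12:30-13:00, 13:30-17:45.
Sofia ∩ Rosa: 09:00-09:30, 09:45-11:00, 13:15-13:30.
Sofia ∩ Rosa ∩ Imani: 10:00-11:00, 13:15-13:30.
Sofia ∩ Rosa ∩ Imani ∩ Jonas: 10:00-11:00.
Sofia ∩ Rosa ∩ Imani ∩ Jonas ∩ Ines: 10:00-11:00.
Sofia ∩ Rosa ∩ Imani ∩ Jonas ∩ Ines ∩ Vera: 10:15-11:00.
Sofia ∩ Rosa ∩ Imani ∩ Jonas ∩ Ines ∩ Vera ∩ Bianca: 10:30-11:00.
So the common availability across everyone is 10:30-11:00.
That's a single block of 30 minutes.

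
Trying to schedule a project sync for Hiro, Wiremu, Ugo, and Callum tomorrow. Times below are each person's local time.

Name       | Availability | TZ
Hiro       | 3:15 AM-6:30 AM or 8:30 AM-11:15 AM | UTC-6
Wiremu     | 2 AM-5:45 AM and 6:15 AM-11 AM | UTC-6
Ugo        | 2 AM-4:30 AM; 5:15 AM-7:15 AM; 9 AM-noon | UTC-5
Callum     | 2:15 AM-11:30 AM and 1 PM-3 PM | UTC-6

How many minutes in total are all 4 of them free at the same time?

255

Hiro in UTC: 09:15-12:30, 14:30-17:15 (add 6h to convert from UTC-6).
Wiremu in UTC: 08:00-11:45, 12:15-17:00 (add 6h to convert from UTC-6).
Ugo in UTC: 07:00-09:30, 10:15-12:15, 14:00-17:00 (add 5h to convert from UTC-5).
Callum in UTC: 08:15-17:30, 19:00-21:00 (add 6h to convert from UTC-6).
Hiro ∩ Wiremu: 09:15-11:45, 12:15-12:30, 14:30-17:00.
Hiro ∩ Wiremu ∩ Ugo: 09:15-09:30, 10:15-11:45, 14:30-17:00.
Hiro ∩ Wiremu ∩ Ugo ∩ Callum: 09:15-09:30, 10:15-11:45, 14:30-17:00.
So the common availability across everyone is 09:15-09:30, 10:15-11:45, 14:30-17:00.
Summing the common windows: 15 + 90 + 150 = 255 minutes.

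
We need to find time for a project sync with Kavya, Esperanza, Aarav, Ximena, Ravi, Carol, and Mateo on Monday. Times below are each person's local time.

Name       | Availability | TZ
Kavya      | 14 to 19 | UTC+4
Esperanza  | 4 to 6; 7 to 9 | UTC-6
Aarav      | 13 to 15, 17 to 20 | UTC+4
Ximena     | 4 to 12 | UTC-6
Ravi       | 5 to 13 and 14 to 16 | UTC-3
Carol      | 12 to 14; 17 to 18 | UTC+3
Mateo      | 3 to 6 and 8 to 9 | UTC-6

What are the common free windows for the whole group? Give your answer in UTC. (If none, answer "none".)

Kavya in UTC: 10:00-15:00 (subtract 4h to convert from UTC+4).
Esperanza in UTC: 10:00-12:00, 13:00-15:00 (add 6h to convert from UTC-6).
Aarav in UTC: 09:00-11:00, 13:00-16:00 (subtract 4h to convert from UTC+4).
Ximena in UTC: 10:00-18:00 (add 6h to convert from UTC-6).
Ravi in UTC: 08:00-16:00, 17:00-19:00 (add 3h to convert from UTC-3).
Carol in UTC: 09:00-11:00, 14:00-15:00 (subtract 3h to convert from UTC+3).
Mateo in UTC: 09:00-12:00, 14:00-15:00 (add 6h to convert from UTC-6).
Kavya ∩ Esperanza: 10:00-12:00, 13:00-15:00.
Kavya ∩ Esperanza ∩ Aarav: 10:00-11:00, 13:00-15:00.
Kavya ∩ Esperanza ∩ Aarav ∩ Ximena: 10:00-11:00, 13:00-15:00.
Kavya ∩ Esperanza ∩ Aarav ∩ Ximena ∩ Ravi: 10:00-11:00, 13:00-15:00.
Kavya ∩ Esperanza ∩ Aarav ∩ Ximena ∩ Ravi ∩ Carol: 10:00-11:00, 14:00-15:00.
Kavya ∩ Esperanza ∩ Aarav ∩ Ximena ∩ Ravi ∩ Carol ∩ Mateo: 10:00-11:00, 14:00-15:00.
Those are the intersection windows.

10:00-11:00, 14:00-15:00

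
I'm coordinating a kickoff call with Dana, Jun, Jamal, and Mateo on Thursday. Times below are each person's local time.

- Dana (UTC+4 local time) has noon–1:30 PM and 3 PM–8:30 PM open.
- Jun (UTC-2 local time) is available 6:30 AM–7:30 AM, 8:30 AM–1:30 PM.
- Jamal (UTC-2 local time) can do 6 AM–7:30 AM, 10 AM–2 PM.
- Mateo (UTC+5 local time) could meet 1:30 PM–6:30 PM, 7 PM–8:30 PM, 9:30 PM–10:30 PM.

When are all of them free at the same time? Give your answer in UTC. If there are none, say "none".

Dana in UTC: 08:00-09:30, 11:00-16:30 (subtract 4h to convert from UTC+4).
Jun in UTC: 08:30-09:30, 10:30-15:30 (add 2h to convert from UTC-2).
Jamal in UTC: 08:00-09:30, 12:00-16:00 (add 2h to convert from UTC-2).
Mateo in UTC: 08:30-13:30, 14:00-15:30, 16:30-17:30 (subtract 5h to convert from UTC+5).
Dana ∩ Jun: 08:30-09:30, 11:00-15:30.
Dana ∩ Jun ∩ Jamal: 08:30-09:30, 12:00-15:30.
Dana ∩ Jun ∩ Jamal ∩ Mateo: 08:30-09:30, 12:00-13:30, 14:00-15:30.
So the common availability across everyone is 08:30-09:30, 12:00-13:30, 14:00-15:30.

08:30-09:30, 12:00-13:30, 14:00-15:30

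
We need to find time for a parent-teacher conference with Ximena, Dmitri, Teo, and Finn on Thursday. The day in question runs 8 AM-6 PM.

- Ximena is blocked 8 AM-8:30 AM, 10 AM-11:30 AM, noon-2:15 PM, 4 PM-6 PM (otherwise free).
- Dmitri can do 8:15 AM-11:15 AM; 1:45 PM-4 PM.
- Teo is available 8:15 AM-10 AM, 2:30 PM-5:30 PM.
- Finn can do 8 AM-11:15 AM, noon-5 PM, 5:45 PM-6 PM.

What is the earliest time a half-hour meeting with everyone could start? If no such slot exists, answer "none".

Ximena free: 08:30-10:00, 11:30-12:00, 14:15-16:00 (invert busy blocks within the working day).
Dmitri free: 08:15-11:15, 13:45-16:00.
Teo free: 08:15-10:00, 14:30-17:30.
Finn free: 08:00-11:15, 12:00-17:00, 17:45-18:00.
Ximena ∩ Dmitri: 08:30-10:00, 14:15-16:00.
Ximena ∩ Dmitri ∩ Teo: 08:30-10:00, 14:30-16:00.
Ximena ∩ Dmitri ∩ Teo ∩ Finn: 08:30-10:00, 14:30-16:00.
So the common availability across everyone is 08:30-10:00, 14:30-16:00.
The first common window of at least 30 minutes is 08:30-10:00, so the earliest start is 08:30.

08:30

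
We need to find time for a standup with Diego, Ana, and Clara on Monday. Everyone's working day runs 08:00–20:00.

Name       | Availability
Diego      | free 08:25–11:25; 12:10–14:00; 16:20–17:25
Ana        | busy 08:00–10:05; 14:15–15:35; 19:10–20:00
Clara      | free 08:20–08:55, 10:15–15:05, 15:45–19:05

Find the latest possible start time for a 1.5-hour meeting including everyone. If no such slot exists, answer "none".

12:30

Diego free: 08:25-11:25, 12:10-14:00, 16:20-17:25.
Ana free: 10:05-14:15, 15:35-19:10 (invert busy blocks within the working day).
Clara free: 08:20-08:55, 10:15-15:05, 15:45-19:05.
Diego ∩ Ana: 10:05-11:25, 12:10-14:00, 16:20-17:25.
Diego ∩ Ana ∩ Clara: 10:15-11:25, 12:10-14:00, 16:20-17:25.
The last common window of at least 90 minutes is 12:10-14:00; a 90-minute meeting can start as late as 12:30 and still end by 14:00.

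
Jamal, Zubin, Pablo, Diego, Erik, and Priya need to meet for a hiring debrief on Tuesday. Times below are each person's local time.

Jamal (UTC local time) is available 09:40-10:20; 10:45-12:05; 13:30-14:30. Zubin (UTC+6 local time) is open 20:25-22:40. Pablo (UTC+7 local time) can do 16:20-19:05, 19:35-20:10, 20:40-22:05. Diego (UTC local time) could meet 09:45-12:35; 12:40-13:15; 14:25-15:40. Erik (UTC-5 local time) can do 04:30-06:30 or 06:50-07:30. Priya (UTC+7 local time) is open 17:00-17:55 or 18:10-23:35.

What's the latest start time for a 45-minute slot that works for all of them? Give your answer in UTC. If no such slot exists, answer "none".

Jamal in UTC: 09:40-10:20, 10:45-12:05, 13:30-14:30.
Zubin in UTC: 14:25-16:40 (subtract 6h to convert from UTC+6).
Pablo in UTC: 09:20-12:05, 12:35-13:10, 13:40-15:05 (subtract 7h to convert from UTC+7).
Diego in UTC: 09:45-12:35, 12:40-13:15, 14:25-15:40.
Erik in UTC: 09:30-11:30, 11:50-12:30 (add 5h to convert from UTC-5).
Priya in UTC: 10:00-10:55, 11:10-16:35 (subtract 7h to convert from UTC+7).
Jamal ∩ Zubin: 14:25-14:30.
Jamal ∩ Zubin ∩ Pablo: 14:25-14:30.
Jamal ∩ Zubin ∩ Pablo ∩ Diego: 14:25-14:30.
Jamal ∩ Zubin ∩ Pablo ∩ Diego ∩ Erik: ∅.
Jamal ∩ Zubin ∩ Pablo ∩ Diego ∩ Erik ∩ Priya: ∅.
There is no time when everyone is free.
No common window is at least 45 minutes long.

none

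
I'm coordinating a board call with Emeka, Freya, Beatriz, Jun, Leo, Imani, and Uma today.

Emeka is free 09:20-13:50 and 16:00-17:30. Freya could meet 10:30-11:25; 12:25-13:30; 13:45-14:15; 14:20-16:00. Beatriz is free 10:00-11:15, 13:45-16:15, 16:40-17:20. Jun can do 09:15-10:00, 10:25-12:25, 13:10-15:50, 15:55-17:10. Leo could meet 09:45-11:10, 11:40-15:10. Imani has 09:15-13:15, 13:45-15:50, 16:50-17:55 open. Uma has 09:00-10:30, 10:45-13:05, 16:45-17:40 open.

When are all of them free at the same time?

10:45-11:10

Emeka ∩ Freya: 10:30-11:25, 12:25-13:30, 13:45-13:50.
Emeka ∩ Freya ∩ Beatriz: 10:30-11:15, 13:45-13:50.
Emeka ∩ Freya ∩ Beatriz ∩ Jun: 10:30-11:15, 13:45-13:50.
Emeka ∩ Freya ∩ Beatriz ∩ Jun ∩ Leo: 10:30-11:10, 13:45-13:50.
Emeka ∩ Freya ∩ Beatriz ∩ Jun ∩ Leo ∩ Imani: 10:30-11:10, 13:45-13:50.
Emeka ∩ Freya ∩ Beatriz ∩ Jun ∩ Leo ∩ Imani ∩ Uma: 10:45-11:10.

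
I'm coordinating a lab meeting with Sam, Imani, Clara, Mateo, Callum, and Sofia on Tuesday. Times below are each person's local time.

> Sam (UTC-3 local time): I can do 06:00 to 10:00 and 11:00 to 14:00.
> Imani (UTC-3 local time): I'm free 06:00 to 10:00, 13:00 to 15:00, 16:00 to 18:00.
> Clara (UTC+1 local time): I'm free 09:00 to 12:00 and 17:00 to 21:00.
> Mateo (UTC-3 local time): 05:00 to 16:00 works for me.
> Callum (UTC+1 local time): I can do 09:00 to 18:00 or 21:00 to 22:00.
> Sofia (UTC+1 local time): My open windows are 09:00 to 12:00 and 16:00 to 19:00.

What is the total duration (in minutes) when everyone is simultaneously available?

Sam in UTC: 09:00-13:00, 14:00-17:00 (add 3h to convert from UTC-3).
Imani in UTC: 09:00-13:00, 16:00-18:00, 19:00-21:00 (add 3h to convert from UTC-3).
Clara in UTC: 08:00-11:00, 16:00-20:00 (subtract 1h to convert from UTC+1).
Mateo in UTC: 08:00-19:00 (add 3h to convert from UTC-3).
Callum in UTC: 08:00-17:00, 20:00-21:00 (subtract 1h to convert from UTC+1).
Sofia in UTC: 08:00-11:00, 15:00-18:00 (subtract 1h to convert from UTC+1).
Sam ∩ Imani: 09:00-13:00, 16:00-17:00.
Sam ∩ Imani ∩ Clara: 09:00-11:00, 16:00-17:00.
Sam ∩ Imani ∩ Clara ∩ Mateo: 09:00-11:00, 16:00-17:00.
Sam ∩ Imani ∩ Clara ∩ Mateo ∩ Callum: 09:00-11:00, 16:00-17:00.
Sam ∩ Imani ∩ Clara ∩ Mateo ∩ Callum ∩ Sofia: 09:00-11:00, 16:00-17:00.
Summing the common windows: 120 + 60 = 180 minutes.

180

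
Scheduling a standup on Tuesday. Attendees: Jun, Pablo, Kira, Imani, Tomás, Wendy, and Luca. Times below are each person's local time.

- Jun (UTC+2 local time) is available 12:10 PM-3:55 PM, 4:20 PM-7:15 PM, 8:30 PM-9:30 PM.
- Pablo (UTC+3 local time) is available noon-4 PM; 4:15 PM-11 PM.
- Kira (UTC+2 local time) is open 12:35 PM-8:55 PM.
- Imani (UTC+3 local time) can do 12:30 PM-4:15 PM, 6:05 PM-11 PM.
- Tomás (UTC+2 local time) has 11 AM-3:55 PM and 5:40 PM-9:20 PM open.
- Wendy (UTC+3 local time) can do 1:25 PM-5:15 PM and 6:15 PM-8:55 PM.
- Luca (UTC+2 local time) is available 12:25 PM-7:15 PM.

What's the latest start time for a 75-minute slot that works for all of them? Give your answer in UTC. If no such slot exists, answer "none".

16:00

Jun in UTC: 10:10-13:55, 14:20-17:15, 18:30-19:30 (subtract 2h to convert from UTC+2).
Pablo in UTC: 09:00-13:00, 13:15-20:00 (subtract 3h to convert from UTC+3).
Kira in UTC: 10:35-18:55 (subtract 2h to convert from UTC+2).
Imani in UTC: 09:30-13:15, 15:05-20:00 (subtract 3h to convert from UTC+3).
Tomás in UTC: 09:00-13:55, 15:40-19:20 (subtract 2h to convert from UTC+2).
Wendy in UTC: 10:25-14:15, 15:15-17:55 (subtract 3h to convert from UTC+3).
Luca in UTC: 10:25-17:15 (subtract 2h to convert from UTC+2).
Jun ∩ Pablo: 10:10-13:00, 13:15-13:55, 14:20-17:15, 18:30-19:30.
Jun ∩ Pablo ∩ Kira: 10:35-13:00, 13:15-13:55, 14:20-17:15, 18:30-18:55.
Jun ∩ Pablo ∩ Kira ∩ Imani: 10:35-13:00, 15:05-17:15, 18:30-18:55.
Jun ∩ Pablo ∩ Kira ∩ Imani ∩ Tomás: 10:35-13:00, 15:40-17:15, 18:30-18:55.
Jun ∩ Pablo ∩ Kira ∩ Imani ∩ Tomás ∩ Wendy: 10:35-13:00, 15:40-17:15.
Jun ∩ Pablo ∩ Kira ∩ Imani ∩ Tomás ∩ Wendy ∩ Luca: 10:35-13:00, 15:40-17:15.
Those are the intersection windows.
The last common window of at least 75 minutes is 15:40-17:15; a 75-minute meeting can start as late as 16:00 and still end by 17:15.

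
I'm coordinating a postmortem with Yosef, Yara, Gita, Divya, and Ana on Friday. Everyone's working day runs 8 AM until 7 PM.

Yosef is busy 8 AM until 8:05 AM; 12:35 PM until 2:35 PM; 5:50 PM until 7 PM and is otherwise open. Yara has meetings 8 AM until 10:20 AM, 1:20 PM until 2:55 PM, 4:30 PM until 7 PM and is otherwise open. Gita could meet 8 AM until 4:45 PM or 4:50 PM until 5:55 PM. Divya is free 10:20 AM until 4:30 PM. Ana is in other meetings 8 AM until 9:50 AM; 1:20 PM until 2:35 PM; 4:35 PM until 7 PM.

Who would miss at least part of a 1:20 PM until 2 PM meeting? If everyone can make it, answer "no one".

Ana, Yara, Yosef

Yosef free: 08:05-12:35, 14:35-17:50 (invert busy blocks within the working day).
Yara free: 10:20-13:20, 14:55-16:30 (invert busy blocks within the working day).
Gita free: 08:00-16:45, 16:50-17:55.
Divya free: 10:20-16:30.
Ana free: 09:50-13:20, 14:35-16:35 (invert busy blocks within the working day).
Yosef: not fully free for 13:20-14:00. Yara: not fully free for 13:20-14:00. Gita: free for 13:20-14:00. Divya: free for 13:20-14:00. Ana: not fully free for 13:20-14:00.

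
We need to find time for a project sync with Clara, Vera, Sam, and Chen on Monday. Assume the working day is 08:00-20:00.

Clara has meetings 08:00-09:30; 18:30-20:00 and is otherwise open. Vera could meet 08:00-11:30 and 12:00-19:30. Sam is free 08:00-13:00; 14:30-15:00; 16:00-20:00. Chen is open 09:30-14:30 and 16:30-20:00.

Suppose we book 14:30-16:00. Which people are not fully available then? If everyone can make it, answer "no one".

Chen, Sam

Clara free: 09:30-18:30 (invert busy blocks within the working day).
Vera free: 08:00-11:30, 12:00-19:30.
Sam free: 08:00-13:00, 14:30-15:00, 16:00-20:00.
Chen free: 09:30-14:30, 16:30-20:00.
Clara: free for 14:30-16:00. Vera: free for 14:30-16:00. Sam: not fully free for 14:30-16:00. Chen: not fully free for 14:30-16:00.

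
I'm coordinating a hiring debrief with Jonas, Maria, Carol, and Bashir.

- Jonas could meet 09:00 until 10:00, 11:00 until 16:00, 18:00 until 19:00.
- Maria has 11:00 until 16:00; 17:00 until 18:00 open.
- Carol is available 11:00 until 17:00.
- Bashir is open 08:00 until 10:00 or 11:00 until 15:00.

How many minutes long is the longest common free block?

240

Jonas ∩ Maria: 11:00-16:00.
Jonas ∩ Maria ∩ Carol: 11:00-16:00.
Jonas ∩ Maria ∩ Carol ∩ Bashir: 11:00-15:00.
The longest is 11:00-15:00 at 240 minutes.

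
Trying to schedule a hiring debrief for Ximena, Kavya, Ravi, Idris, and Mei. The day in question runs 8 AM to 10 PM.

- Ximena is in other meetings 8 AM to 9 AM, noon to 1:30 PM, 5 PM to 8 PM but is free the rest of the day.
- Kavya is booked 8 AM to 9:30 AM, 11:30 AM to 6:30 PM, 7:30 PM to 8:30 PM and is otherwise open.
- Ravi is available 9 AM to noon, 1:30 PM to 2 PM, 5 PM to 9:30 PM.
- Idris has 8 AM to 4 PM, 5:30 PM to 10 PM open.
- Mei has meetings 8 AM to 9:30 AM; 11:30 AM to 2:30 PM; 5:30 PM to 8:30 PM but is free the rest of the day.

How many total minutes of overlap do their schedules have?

180

Ximena free: 09:00-12:00, 13:30-17:00, 20:00-22:00 (invert busy blocks within the working day).
Kavya free: 09:30-11:30, 18:30-19:30, 20:30-22:00 (invert busy blocks within the working day).
Ravi free: 09:00-12:00, 13:30-14:00, 17:00-21:30.
Idris free: 08:00-16:00, 17:30-22:00.
Mei free: 09:30-11:30, 14:30-17:30, 20:30-22:00 (invert busy blocks within the working day).
Ximena ∩ Kavya: 09:30-11:30, 20:30-22:00.
Ximena ∩ Kavya ∩ Ravi: 09:30-11:30, 20:30-21:30.
Ximena ∩ Kavya ∩ Ravi ∩ Idris: 09:30-11:30, 20:30-21:30.
Ximena ∩ Kavya ∩ Ravi ∩ Idris ∩ Mei: 09:30-11:30, 20:30-21:30.
Those are the intersection windows.
Summing the common windows: 120 + 60 = 180 minutes.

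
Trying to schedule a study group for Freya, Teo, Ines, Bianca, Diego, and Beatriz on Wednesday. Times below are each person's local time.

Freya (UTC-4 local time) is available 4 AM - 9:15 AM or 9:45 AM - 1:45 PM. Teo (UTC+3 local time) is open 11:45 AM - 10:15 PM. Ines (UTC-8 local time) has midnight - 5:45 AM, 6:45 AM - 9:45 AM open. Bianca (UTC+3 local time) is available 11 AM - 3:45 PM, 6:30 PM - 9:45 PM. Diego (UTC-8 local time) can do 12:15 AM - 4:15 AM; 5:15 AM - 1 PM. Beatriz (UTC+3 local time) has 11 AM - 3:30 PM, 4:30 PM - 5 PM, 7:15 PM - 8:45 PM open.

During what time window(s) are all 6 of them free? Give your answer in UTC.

Freya in UTC: 08:00-13:15, 13:45-17:45 (add 4h to convert from UTC-4).
Teo in UTC: 08:45-19:15 (subtract 3h to convert from UTC+3).
Ines in UTC: 08:00-13:45, 14:45-17:45 (add 8h to convert from UTC-8).
Bianca in UTC: 08:00-12:45, 15:30-18:45 (subtract 3h to convert from UTC+3).
Diego in UTC: 08:15-12:15, 13:15-21:00 (add 8h to convert from UTC-8).
Beatriz in UTC: 08:00-12:30, 13:30-14:00, 16:15-17:45 (subtract 3h to convert from UTC+3).
Freya ∩ Teo: 08:45-13:15, 13:45-17:45.
Freya ∩ Teo ∩ Ines: 08:45-13:15, 14:45-17:45.
Freya ∩ Teo ∩ Ines ∩ Bianca: 08:45-12:45, 15:30-17:45.
Freya ∩ Teo ∩ Ines ∩ Bianca ∩ Diego: 08:45-12:15, 15:30-17:45.
Freya ∩ Teo ∩ Ines ∩ Bianca ∩ Diego ∩ Beatriz: 08:45-12:15, 16:15-17:45.

08:45-12:15, 16:15-17:45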